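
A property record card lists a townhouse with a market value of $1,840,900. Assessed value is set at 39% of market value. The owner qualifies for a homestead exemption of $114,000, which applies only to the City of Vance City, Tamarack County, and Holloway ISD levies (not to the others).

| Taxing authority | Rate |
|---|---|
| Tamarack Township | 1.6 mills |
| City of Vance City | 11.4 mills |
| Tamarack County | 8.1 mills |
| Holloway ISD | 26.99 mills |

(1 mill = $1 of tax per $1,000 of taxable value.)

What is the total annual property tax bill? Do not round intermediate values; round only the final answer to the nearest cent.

Assessed value = $1,840,900 × 0.39 = $717,951
Tamarack Township: $717,951 × 0.0016 = $1,148.7216
City of Vance City: ($717,951 − $114,000) × 0.0114 = $603,951 × 0.0114 = $6,885.0414
Tamarack County: ($717,951 − $114,000) × 0.0081 = $603,951 × 0.0081 = $4,892.0031
Holloway ISD: ($717,951 − $114,000) × 0.02699 = $603,951 × 0.02699 = $16,300.63749
Total = $29,226.40359

$29,226.40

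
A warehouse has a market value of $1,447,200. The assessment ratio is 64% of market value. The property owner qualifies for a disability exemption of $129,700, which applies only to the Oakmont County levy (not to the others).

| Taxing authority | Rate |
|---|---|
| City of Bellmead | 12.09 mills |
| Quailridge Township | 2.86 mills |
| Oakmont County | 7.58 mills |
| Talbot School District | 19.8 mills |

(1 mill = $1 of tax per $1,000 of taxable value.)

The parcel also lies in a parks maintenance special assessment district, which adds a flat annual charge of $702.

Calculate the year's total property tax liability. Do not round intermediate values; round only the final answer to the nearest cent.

$38,925.26

Assessed value = $1,447,200 × 0.64 = $926,208
City of Bellmead: $926,208 × 0.01209 = $11,197.85472
Quailridge Township: $926,208 × 0.00286 = $2,648.95488
Oakmont County: ($926,208 − $129,700) × 0.00758 = $796,508 × 0.00758 = $6,037.53064
Talbot School District: $926,208 × 0.0198 = $18,338.9184
Levies subtotal = $38,223.25864
Total = $38,223.25864 + $702 = $38,925.25864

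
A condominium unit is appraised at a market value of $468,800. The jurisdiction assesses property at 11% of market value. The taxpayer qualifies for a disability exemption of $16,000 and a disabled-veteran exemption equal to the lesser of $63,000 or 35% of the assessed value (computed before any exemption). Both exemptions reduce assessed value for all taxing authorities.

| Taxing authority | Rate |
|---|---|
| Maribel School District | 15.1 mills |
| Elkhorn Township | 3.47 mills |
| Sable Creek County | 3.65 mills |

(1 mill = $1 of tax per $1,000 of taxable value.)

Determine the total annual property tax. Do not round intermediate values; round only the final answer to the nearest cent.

Assessed value = $468,800 × 0.11 = $51,568
Disabled-veteran exemption = min($63,000, 35% × $51,568) = min($63,000, $18,048.8) = $18,048.8 (percentage binds)
Taxable value = $51,568 − $16,000 − $18,048.8 = $17,519.2
Maribel School District: $17,519.2 × 0.0151 = $264.53992
Elkhorn Township: $17,519.2 × 0.00347 = $60.791624
Sable Creek County: $17,519.2 × 0.00365 = $63.94508
Total = $389.276624

$389.28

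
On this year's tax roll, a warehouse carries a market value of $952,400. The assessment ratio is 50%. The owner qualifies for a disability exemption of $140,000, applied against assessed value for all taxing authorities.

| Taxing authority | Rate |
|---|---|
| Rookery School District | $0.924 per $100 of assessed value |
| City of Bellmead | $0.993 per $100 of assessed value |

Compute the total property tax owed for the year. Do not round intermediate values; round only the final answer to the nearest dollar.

Assessed value = $952,400 × 0.5 = $476,200
Taxable value = $476,200 − $140,000 = $336,200
Rookery School District: $336,200 × 0.00924 = $3,106.488
City of Bellmead: $336,200 × 0.00993 = $3,338.466
Total = $3,106.488 + $3,338.466 = $6,444.954

$6,445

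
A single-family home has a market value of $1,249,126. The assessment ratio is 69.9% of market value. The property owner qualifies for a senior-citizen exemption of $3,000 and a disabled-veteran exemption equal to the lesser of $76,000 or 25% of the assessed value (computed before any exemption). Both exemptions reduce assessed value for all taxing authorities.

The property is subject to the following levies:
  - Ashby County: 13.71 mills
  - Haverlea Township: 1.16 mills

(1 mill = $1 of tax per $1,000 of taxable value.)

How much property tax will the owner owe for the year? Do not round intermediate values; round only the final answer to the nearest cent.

$11,808.85

Assessed value = $1,249,126 × 0.699 = $873,139.074
Disabled-veteran exemption = min($76,000, 25% × $873,139.074) = min($76,000, $218,284.7685) = $76,000 (dollar cap binds)
Taxable value = $873,139.074 − $3,000 − $76,000 = $794,139.074
Ashby County: $794,139.074 × 0.01371 = $10,887.64670454
Haverlea Township: $794,139.074 × 0.00116 = $921.20132584
Total = $11,808.84803038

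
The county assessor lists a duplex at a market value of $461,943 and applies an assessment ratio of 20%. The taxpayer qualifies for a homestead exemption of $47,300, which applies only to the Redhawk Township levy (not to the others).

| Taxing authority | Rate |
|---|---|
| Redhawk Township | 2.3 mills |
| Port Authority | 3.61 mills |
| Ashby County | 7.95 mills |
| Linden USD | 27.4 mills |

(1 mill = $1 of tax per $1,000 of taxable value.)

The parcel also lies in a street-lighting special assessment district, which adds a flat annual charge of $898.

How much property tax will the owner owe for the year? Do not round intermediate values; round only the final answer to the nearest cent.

Assessed value = $461,943 × 0.2 = $92,388.6
Redhawk Township: ($92,388.6 − $47,300) × 0.0023 = $45,088.6 × 0.0023 = $103.70378
Port Authority: $92,388.6 × 0.00361 = $333.522846
Ashby County: $92,388.6 × 0.00795 = $734.48937
Linden USD: $92,388.6 × 0.0274 = $2,531.44764
Levies subtotal = $3,703.163636
Total = $3,703.163636 + $898 = $4,601.163636

$4,601.16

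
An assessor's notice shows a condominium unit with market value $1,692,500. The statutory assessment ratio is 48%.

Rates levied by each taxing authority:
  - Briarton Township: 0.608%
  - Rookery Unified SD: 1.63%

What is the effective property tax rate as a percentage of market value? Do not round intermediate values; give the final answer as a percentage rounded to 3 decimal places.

1.074%

Assessed value = $1,692,500 × 0.48 = $812,400
Briarton Township: $812,400 × 0.00608 = $4,939.392
Rookery Unified SD: $812,400 × 0.0163 = $13,242.12
Total tax = $18,181.512
Effective rate = $18,181.512 ÷ $1,692,500 = 1.074% of market value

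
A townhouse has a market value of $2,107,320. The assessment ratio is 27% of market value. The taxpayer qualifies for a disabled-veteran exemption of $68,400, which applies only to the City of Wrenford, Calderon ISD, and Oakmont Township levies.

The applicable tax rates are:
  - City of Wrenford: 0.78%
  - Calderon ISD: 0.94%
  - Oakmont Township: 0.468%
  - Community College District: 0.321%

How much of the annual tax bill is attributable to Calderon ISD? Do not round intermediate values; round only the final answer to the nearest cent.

Assessed value = $2,107,320 × 0.27 = $568,976.4
Calderon ISD taxable value = $568,976.4 − $68,400 = $500,576.4
Calderon ISD levy = $500,576.4 × 0.0094 = $4,705.41816

$4,705.42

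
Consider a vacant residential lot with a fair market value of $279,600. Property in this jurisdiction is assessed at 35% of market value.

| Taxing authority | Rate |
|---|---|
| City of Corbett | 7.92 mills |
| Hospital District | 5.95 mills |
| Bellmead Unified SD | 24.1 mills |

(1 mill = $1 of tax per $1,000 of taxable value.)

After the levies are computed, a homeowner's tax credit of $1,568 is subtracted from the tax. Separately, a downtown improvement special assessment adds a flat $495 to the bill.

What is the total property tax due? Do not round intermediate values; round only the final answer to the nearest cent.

Assessed value = $279,600 × 0.35 = $97,860
City of Corbett: $97,860 × 0.00792 = $775.0512
Hospital District: $97,860 × 0.00595 = $582.267
Bellmead Unified SD: $97,860 × 0.0241 = $2,358.426
Levies subtotal = $3,715.7442
After credit = $3,715.7442 − $1,568 = $2,147.7442
Total = $2,147.7442 + $495 = $2,642.7442

$2,642.74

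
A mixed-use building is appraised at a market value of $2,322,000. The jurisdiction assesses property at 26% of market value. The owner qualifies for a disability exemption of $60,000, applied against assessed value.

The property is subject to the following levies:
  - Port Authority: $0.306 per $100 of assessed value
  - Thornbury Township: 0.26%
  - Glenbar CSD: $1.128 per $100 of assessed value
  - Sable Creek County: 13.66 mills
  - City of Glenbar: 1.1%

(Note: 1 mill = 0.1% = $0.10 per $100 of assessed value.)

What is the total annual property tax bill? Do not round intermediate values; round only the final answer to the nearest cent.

Assessed value = $2,322,000 × 0.26 = $603,720
Taxable value = $603,720 − $60,000 = $543,720
Port Authority: $543,720 × 0.00306 = $1,663.7832
Thornbury Township: $543,720 × 0.0026 = $1,413.672
Glenbar CSD: $543,720 × 0.01128 = $6,133.1616
Sable Creek County: $543,720 × 0.01366 = $7,427.2152
City of Glenbar: $543,720 × 0.011 = $5,980.92
Total = $22,618.752

$22,618.75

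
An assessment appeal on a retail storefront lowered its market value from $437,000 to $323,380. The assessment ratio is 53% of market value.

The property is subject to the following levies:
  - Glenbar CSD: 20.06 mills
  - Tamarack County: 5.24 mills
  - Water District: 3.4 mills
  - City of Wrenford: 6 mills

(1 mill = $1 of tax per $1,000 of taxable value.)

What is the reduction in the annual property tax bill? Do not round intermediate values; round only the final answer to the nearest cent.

$2,089.59

Old assessed value = $437,000 × 0.53 = $231,610
New assessed value = $323,380 × 0.53 = $171,391.4
Combined rate = 0.02006 + 0.00524 + 0.0034 + 0.006 = 0.0347
Old tax = $231,610 × 0.0347 = $8,036.867
New tax = $171,391.4 × 0.0347 = $5,947.28158
Reduction = $8,036.867 − $5,947.28158 = $2,089.58542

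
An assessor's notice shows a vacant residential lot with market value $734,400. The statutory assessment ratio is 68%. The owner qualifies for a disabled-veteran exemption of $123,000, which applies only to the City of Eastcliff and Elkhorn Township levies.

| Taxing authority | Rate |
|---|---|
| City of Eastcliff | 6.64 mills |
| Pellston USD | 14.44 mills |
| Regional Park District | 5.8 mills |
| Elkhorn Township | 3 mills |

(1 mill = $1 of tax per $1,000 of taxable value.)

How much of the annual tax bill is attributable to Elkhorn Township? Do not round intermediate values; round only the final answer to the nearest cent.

$1,129.18

Assessed value = $734,400 × 0.68 = $499,392
Elkhorn Township taxable value = $499,392 − $123,000 = $376,392
Elkhorn Township levy = $376,392 × 0.003 = $1,129.176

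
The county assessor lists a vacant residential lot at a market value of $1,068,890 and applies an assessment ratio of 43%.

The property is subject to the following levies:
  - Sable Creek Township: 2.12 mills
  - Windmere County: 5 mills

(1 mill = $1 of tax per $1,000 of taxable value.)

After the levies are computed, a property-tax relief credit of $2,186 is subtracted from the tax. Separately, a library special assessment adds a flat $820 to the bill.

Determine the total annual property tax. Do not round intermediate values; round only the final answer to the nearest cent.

$1,906.51

Assessed value = $1,068,890 × 0.43 = $459,622.7
Sable Creek Township: $459,622.7 × 0.00212 = $974.400124
Windmere County: $459,622.7 × 0.005 = $2,298.1135
Levies subtotal = $3,272.513624
After credit = $3,272.513624 − $2,186 = $1,086.513624
Total = $1,086.513624 + $820 = $1,906.513624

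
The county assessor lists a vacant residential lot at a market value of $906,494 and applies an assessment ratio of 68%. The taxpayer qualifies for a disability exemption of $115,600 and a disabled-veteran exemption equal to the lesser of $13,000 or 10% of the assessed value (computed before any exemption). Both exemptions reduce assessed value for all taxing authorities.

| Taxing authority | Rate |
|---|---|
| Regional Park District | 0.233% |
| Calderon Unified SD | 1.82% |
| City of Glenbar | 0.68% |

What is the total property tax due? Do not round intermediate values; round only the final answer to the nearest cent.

Assessed value = $906,494 × 0.68 = $616,415.92
Disabled-veteran exemption = min($13,000, 10% × $616,415.92) = min($13,000, $61,641.592) = $13,000 (dollar cap binds)
Taxable value = $616,415.92 − $115,600 − $13,000 = $487,815.92
Regional Park District: $487,815.92 × 0.00233 = $1,136.6110936
Calderon Unified SD: $487,815.92 × 0.0182 = $8,878.249744
City of Glenbar: $487,815.92 × 0.0068 = $3,317.148256
Total = $13,332.0090936

$13,332.01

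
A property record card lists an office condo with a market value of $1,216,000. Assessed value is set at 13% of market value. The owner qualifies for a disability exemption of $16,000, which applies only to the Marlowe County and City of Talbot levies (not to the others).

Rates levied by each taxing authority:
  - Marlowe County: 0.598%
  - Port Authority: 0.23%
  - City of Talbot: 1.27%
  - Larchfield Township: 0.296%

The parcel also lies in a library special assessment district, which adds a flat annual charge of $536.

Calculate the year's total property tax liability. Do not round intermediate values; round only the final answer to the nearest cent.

Assessed value = $1,216,000 × 0.13 = $158,080
Marlowe County: ($158,080 − $16,000) × 0.00598 = $142,080 × 0.00598 = $849.6384
Port Authority: $158,080 × 0.0023 = $363.584
City of Talbot: ($158,080 − $16,000) × 0.0127 = $142,080 × 0.0127 = $1,804.416
Larchfield Township: $158,080 × 0.00296 = $467.9168
Levies subtotal = $3,485.5552
Total = $3,485.5552 + $536 = $4,021.5552

$4,021.56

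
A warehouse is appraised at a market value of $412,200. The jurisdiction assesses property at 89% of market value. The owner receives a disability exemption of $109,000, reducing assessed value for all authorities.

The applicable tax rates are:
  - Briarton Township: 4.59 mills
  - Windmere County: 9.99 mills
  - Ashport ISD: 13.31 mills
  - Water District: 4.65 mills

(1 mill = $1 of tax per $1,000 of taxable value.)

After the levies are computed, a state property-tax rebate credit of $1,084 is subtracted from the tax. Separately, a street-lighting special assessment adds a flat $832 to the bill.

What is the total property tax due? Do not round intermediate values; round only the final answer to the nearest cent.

$8,138.70

Assessed value = $412,200 × 0.89 = $366,858
Taxable value = $366,858 − $109,000 = $257,858
Briarton Township: $257,858 × 0.00459 = $1,183.56822
Windmere County: $257,858 × 0.00999 = $2,576.00142
Ashport ISD: $257,858 × 0.01331 = $3,432.08998
Water District: $257,858 × 0.00465 = $1,199.0397
Levies subtotal = $8,390.69932
After credit = $8,390.69932 − $1,084 = $7,306.69932
Total = $7,306.69932 + $832 = $8,138.69932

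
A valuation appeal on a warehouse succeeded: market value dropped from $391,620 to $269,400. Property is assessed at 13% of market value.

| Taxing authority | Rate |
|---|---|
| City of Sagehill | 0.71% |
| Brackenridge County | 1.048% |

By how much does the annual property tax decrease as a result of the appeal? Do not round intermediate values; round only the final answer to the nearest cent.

Old assessed value = $391,620 × 0.13 = $50,910.6
New assessed value = $269,400 × 0.13 = $35,022
Combined rate = 0.0071 + 0.01048 = 0.01758
Old tax = $50,910.6 × 0.01758 = $895.008348
New tax = $35,022 × 0.01758 = $615.68676
Reduction = $895.008348 − $615.68676 = $279.321588

$279.32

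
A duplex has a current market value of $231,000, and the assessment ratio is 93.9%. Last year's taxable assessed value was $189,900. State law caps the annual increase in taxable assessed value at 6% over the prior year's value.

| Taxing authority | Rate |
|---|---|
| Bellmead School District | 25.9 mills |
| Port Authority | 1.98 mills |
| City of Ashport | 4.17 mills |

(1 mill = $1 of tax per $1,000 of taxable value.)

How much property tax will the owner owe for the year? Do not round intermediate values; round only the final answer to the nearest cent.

Uncapped assessed value = $231,000 × 0.939 = $216,909
Cap limit = $189,900 × 1.06 = $201,294
Taxable assessed value = min($216,909, $201,294) = $201,294 (cap binds)
Bellmead School District: $201,294 × 0.0259 = $5,213.5146
Port Authority: $201,294 × 0.00198 = $398.56212
City of Ashport: $201,294 × 0.00417 = $839.39598
Total = $6,451.4727

$6,451.47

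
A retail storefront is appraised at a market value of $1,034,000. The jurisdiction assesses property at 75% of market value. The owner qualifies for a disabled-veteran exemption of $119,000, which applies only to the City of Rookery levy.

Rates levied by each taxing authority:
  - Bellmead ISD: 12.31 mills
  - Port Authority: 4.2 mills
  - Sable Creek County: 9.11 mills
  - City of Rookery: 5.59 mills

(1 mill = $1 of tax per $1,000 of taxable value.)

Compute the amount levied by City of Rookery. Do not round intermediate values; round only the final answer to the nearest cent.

Assessed value = $1,034,000 × 0.75 = $775,500
City of Rookery taxable value = $775,500 − $119,000 = $656,500
City of Rookery levy = $656,500 × 0.00559 = $3,669.835

$3,669.84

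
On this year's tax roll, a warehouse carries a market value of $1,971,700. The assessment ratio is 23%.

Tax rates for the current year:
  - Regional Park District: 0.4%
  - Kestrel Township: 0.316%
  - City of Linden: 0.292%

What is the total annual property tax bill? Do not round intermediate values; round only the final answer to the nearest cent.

$4,571.19

Assessed value = $1,971,700 × 0.23 = $453,491
Regional Park District: $453,491 × 0.004 = $1,813.964
Kestrel Township: $453,491 × 0.00316 = $1,433.03156
City of Linden: $453,491 × 0.00292 = $1,324.19372
Total = $1,813.964 + $1,433.03156 + $1,324.19372 = $4,571.18928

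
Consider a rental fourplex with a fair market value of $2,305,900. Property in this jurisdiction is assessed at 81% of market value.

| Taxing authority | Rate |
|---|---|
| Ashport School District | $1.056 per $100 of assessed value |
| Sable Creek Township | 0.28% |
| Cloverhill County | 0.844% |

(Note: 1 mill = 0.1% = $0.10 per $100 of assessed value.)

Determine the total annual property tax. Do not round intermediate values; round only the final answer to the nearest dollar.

$40,718

Assessed value = $2,305,900 × 0.81 = $1,867,779
Ashport School District: $1,867,779 × 0.01056 = $19,723.74624
Sable Creek Township: $1,867,779 × 0.0028 = $5,229.7812
Cloverhill County: $1,867,779 × 0.00844 = $15,764.05476
Total = $40,717.5822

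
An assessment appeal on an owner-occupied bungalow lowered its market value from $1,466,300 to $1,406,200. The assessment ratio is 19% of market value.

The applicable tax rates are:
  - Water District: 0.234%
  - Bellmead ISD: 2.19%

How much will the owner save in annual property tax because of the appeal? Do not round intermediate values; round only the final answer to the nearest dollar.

Old assessed value = $1,466,300 × 0.19 = $278,597
New assessed value = $1,406,200 × 0.19 = $267,178
Combined rate = 0.00234 + 0.0219 = 0.02424
Old tax = $278,597 × 0.02424 = $6,753.19128
New tax = $267,178 × 0.02424 = $6,476.39472
Reduction = $6,753.19128 − $6,476.39472 = $276.79656

$277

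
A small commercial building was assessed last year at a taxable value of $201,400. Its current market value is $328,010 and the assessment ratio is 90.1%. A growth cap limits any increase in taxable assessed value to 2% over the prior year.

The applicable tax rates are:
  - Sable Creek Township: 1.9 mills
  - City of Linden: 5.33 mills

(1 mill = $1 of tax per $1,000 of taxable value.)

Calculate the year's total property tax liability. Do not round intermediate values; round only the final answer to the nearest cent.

Uncapped assessed value = $328,010 × 0.901 = $295,537.01
Cap limit = $201,400 × 1.02 = $205,428
Taxable assessed value = min($295,537.01, $205,428) = $205,428 (cap binds)
Sable Creek Township: $205,428 × 0.0019 = $390.3132
City of Linden: $205,428 × 0.00533 = $1,094.93124
Total = $1,485.24444

$1,485.24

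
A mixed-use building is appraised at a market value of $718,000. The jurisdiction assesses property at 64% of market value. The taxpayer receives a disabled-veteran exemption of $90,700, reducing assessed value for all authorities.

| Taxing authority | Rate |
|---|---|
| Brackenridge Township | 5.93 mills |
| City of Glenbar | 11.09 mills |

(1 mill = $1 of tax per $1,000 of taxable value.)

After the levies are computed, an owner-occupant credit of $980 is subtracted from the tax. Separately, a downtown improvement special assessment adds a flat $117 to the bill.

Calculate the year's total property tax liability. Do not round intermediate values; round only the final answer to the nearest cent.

Assessed value = $718,000 × 0.64 = $459,520
Taxable value = $459,520 − $90,700 = $368,820
Brackenridge Township: $368,820 × 0.00593 = $2,187.1026
City of Glenbar: $368,820 × 0.01109 = $4,090.2138
Levies subtotal = $6,277.3164
After credit = $6,277.3164 − $980 = $5,297.3164
Total = $5,297.3164 + $117 = $5,414.3164

$5,414.32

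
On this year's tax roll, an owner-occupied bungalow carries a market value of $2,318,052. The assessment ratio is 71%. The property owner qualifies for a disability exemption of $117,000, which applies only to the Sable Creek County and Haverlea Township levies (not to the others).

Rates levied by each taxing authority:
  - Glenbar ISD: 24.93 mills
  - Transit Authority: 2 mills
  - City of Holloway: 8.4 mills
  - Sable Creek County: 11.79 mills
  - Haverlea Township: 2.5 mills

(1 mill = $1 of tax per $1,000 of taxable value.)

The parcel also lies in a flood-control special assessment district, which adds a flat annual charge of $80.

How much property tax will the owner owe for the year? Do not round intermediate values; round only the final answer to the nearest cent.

Assessed value = $2,318,052 × 0.71 = $1,645,816.92
Glenbar ISD: $1,645,816.92 × 0.02493 = $41,030.2158156
Transit Authority: $1,645,816.92 × 0.002 = $3,291.63384
City of Holloway: $1,645,816.92 × 0.0084 = $13,824.862128
Sable Creek County: ($1,645,816.92 − $117,000) × 0.01179 = $1,528,816.92 × 0.01179 = $18,024.7514868
Haverlea Township: ($1,645,816.92 − $117,000) × 0.0025 = $1,528,816.92 × 0.0025 = $3,822.0423
Levies subtotal = $79,993.5055704
Total = $79,993.5055704 + $80 = $80,073.5055704

$80,073.51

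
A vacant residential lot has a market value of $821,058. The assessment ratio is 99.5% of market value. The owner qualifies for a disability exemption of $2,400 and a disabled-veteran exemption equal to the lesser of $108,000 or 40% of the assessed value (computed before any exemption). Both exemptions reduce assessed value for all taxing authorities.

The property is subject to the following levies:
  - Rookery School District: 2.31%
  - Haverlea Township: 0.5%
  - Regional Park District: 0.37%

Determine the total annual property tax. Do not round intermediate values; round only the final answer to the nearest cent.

$22,468.38

Assessed value = $821,058 × 0.995 = $816,952.71
Disabled-veteran exemption = min($108,000, 40% × $816,952.71) = min($108,000, $326,781.084) = $108,000 (dollar cap binds)
Taxable value = $816,952.71 − $2,400 − $108,000 = $706,552.71
Rookery School District: $706,552.71 × 0.0231 = $16,321.367601
Haverlea Township: $706,552.71 × 0.005 = $3,532.76355
Regional Park District: $706,552.71 × 0.0037 = $2,614.245027
Total = $22,468.376178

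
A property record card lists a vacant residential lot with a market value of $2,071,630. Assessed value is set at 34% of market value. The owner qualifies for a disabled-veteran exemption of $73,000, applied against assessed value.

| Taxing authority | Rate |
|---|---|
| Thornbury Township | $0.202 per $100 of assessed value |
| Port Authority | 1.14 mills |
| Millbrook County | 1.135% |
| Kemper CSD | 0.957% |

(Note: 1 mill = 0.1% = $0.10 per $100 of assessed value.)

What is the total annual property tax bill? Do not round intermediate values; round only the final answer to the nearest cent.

$15,203.01

Assessed value = $2,071,630 × 0.34 = $704,354.2
Taxable value = $704,354.2 − $73,000 = $631,354.2
Thornbury Township: $631,354.2 × 0.00202 = $1,275.335484
Port Authority: $631,354.2 × 0.00114 = $719.743788
Millbrook County: $631,354.2 × 0.01135 = $7,165.87017
Kemper CSD: $631,354.2 × 0.00957 = $6,042.059694
Total = $15,203.009136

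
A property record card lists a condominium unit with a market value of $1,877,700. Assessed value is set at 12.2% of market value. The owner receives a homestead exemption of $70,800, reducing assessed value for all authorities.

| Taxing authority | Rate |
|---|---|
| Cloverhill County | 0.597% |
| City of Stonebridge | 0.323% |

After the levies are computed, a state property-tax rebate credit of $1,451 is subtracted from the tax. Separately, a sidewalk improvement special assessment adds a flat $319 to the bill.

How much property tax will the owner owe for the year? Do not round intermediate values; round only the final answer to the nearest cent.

$324.17

Assessed value = $1,877,700 × 0.122 = $229,079.4
Taxable value = $229,079.4 − $70,800 = $158,279.4
Cloverhill County: $158,279.4 × 0.00597 = $944.928018
City of Stonebridge: $158,279.4 × 0.00323 = $511.242462
Levies subtotal = $1,456.17048
After credit = $1,456.17048 − $1,451 = $5.17048
Total = $5.17048 + $319 = $324.17048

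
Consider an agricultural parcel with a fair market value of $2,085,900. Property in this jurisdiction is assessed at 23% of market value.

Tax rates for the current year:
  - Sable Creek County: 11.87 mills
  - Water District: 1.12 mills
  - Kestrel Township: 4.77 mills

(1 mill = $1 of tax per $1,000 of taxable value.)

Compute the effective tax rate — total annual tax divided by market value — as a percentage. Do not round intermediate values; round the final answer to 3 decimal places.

0.408%

Assessed value = $2,085,900 × 0.23 = $479,757
Sable Creek County: $479,757 × 0.01187 = $5,694.71559
Water District: $479,757 × 0.00112 = $537.32784
Kestrel Township: $479,757 × 0.00477 = $2,288.44089
Total tax = $8,520.48432
Effective rate = $8,520.48432 ÷ $2,085,900 = 0.408% of market value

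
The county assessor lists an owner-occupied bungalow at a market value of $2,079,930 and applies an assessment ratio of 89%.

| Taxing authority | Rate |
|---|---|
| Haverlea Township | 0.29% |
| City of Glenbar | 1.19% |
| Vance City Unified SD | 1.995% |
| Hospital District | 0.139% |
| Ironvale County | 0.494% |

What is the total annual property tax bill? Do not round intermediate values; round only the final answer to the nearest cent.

$76,044.74

Assessed value = $2,079,930 × 0.89 = $1,851,137.7
Haverlea Township: $1,851,137.7 × 0.0029 = $5,368.29933
City of Glenbar: $1,851,137.7 × 0.0119 = $22,028.53863
Vance City Unified SD: $1,851,137.7 × 0.01995 = $36,930.197115
Hospital District: $1,851,137.7 × 0.00139 = $2,573.081403
Ironvale County: $1,851,137.7 × 0.00494 = $9,144.620238
Total = $5,368.29933 + $22,028.53863 + $36,930.197115 + $2,573.081403 + $9,144.620238 = $76,044.736716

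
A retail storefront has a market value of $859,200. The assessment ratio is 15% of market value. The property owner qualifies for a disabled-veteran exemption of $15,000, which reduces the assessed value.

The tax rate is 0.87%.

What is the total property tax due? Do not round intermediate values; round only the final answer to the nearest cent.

$990.76

Assessed value = $859,200 × 0.15 = $128,880
Taxable value = $128,880 − $15,000 = $113,880
Tax = $113,880 × 0.0087 = $990.756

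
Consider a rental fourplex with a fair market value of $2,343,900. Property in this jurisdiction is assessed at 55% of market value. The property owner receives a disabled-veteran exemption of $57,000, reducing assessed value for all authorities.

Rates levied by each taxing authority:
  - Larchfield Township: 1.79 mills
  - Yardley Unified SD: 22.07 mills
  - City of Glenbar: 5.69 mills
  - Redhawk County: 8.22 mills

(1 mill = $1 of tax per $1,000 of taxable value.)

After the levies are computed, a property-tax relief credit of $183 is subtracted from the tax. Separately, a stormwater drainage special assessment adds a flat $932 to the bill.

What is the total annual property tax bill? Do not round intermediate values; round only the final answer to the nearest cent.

Assessed value = $2,343,900 × 0.55 = $1,289,145
Taxable value = $1,289,145 − $57,000 = $1,232,145
Larchfield Township: $1,232,145 × 0.00179 = $2,205.53955
Yardley Unified SD: $1,232,145 × 0.02207 = $27,193.44015
City of Glenbar: $1,232,145 × 0.00569 = $7,010.90505
Redhawk County: $1,232,145 × 0.00822 = $10,128.2319
Levies subtotal = $46,538.11665
After credit = $46,538.11665 − $183 = $46,355.11665
Total = $46,355.11665 + $932 = $47,287.11665

$47,287.12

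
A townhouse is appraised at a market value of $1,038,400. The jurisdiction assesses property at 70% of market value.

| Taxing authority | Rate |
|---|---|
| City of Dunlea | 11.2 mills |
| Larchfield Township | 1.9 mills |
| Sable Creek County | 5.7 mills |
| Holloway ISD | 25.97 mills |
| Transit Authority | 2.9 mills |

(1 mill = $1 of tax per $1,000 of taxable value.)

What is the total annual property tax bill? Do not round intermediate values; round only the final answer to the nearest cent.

Assessed value = $1,038,400 × 0.7 = $726,880
City of Dunlea: $726,880 × 0.0112 = $8,141.056
Larchfield Township: $726,880 × 0.0019 = $1,381.072
Sable Creek County: $726,880 × 0.0057 = $4,143.216
Holloway ISD: $726,880 × 0.02597 = $18,877.0736
Transit Authority: $726,880 × 0.0029 = $2,107.952
Total = $8,141.056 + $1,381.072 + $4,143.216 + $18,877.0736 + $2,107.952 = $34,650.3696

$34,650.37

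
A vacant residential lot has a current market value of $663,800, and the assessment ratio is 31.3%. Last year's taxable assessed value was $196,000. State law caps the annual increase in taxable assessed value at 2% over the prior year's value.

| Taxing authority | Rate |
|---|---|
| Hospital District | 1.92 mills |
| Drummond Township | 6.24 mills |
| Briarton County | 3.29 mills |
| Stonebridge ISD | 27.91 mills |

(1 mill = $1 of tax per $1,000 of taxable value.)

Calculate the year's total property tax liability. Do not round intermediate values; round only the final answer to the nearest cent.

$7,868.85

Uncapped assessed value = $663,800 × 0.313 = $207,769.4
Cap limit = $196,000 × 1.02 = $199,920
Taxable assessed value = min($207,769.4, $199,920) = $199,920 (cap binds)
Hospital District: $199,920 × 0.00192 = $383.8464
Drummond Township: $199,920 × 0.00624 = $1,247.5008
Briarton County: $199,920 × 0.00329 = $657.7368
Stonebridge ISD: $199,920 × 0.02791 = $5,579.7672
Total = $7,868.8512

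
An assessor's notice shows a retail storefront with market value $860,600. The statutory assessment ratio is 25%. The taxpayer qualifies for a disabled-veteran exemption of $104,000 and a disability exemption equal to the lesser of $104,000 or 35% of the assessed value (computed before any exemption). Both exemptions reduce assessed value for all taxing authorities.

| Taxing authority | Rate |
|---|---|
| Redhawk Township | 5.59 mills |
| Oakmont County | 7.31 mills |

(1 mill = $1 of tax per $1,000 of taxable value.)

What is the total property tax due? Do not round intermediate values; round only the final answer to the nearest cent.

Assessed value = $860,600 × 0.25 = $215,150
Disability exemption = min($104,000, 35% × $215,150) = min($104,000, $75,302.5) = $75,302.5 (percentage binds)
Taxable value = $215,150 − $104,000 − $75,302.5 = $35,847.5
Redhawk Township: $35,847.5 × 0.00559 = $200.387525
Oakmont County: $35,847.5 × 0.00731 = $262.045225
Total = $462.43275

$462.43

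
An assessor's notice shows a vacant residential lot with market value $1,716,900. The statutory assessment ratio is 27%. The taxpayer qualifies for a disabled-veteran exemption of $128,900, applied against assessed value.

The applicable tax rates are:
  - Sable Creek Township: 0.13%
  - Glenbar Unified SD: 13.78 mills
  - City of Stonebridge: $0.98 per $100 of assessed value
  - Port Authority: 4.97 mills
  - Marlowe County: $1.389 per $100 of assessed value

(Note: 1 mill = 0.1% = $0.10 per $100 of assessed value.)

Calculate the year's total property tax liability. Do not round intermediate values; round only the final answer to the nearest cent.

$14,638.16

Assessed value = $1,716,900 × 0.27 = $463,563
Taxable value = $463,563 − $128,900 = $334,663
Sable Creek Township: $334,663 × 0.0013 = $435.0619
Glenbar Unified SD: $334,663 × 0.01378 = $4,611.65614
City of Stonebridge: $334,663 × 0.0098 = $3,279.6974
Port Authority: $334,663 × 0.00497 = $1,663.27511
Marlowe County: $334,663 × 0.01389 = $4,648.46907
Total = $14,638.15962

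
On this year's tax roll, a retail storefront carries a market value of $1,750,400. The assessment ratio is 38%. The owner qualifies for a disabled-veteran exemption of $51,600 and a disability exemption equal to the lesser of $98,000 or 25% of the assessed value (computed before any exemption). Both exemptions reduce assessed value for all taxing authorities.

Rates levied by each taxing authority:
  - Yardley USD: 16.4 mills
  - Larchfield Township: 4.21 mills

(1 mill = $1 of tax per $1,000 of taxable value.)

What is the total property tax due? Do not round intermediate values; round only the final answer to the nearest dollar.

$10,626

Assessed value = $1,750,400 × 0.38 = $665,152
Disability exemption = min($98,000, 25% × $665,152) = min($98,000, $166,288) = $98,000 (dollar cap binds)
Taxable value = $665,152 − $51,600 − $98,000 = $515,552
Yardley USD: $515,552 × 0.0164 = $8,455.0528
Larchfield Township: $515,552 × 0.00421 = $2,170.47392
Total = $10,625.52672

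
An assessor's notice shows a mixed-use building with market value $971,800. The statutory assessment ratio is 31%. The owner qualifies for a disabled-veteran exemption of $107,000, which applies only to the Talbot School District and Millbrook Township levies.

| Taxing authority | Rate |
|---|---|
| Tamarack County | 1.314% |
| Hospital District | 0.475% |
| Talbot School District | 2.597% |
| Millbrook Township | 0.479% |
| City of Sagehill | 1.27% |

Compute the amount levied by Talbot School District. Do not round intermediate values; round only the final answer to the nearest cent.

Assessed value = $971,800 × 0.31 = $301,258
Talbot School District taxable value = $301,258 − $107,000 = $194,258
Talbot School District levy = $194,258 × 0.02597 = $5,044.88026

$5,044.88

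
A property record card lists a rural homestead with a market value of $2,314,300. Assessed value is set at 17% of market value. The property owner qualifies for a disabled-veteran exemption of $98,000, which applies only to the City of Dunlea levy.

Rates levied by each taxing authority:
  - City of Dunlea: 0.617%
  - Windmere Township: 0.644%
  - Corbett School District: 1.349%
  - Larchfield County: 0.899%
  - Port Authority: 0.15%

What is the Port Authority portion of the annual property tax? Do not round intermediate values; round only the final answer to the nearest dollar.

Assessed value = $2,314,300 × 0.17 = $393,431
Port Authority taxable value = $393,431 (exemption does not apply)
Port Authority levy = $393,431 × 0.0015 = $590.1465

$590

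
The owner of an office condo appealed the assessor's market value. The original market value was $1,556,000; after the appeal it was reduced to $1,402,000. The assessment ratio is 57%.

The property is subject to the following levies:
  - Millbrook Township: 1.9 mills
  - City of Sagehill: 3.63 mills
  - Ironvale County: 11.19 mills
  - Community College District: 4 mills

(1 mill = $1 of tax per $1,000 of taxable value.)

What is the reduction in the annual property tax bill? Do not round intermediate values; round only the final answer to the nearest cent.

$1,818.80

Old assessed value = $1,556,000 × 0.57 = $886,920
New assessed value = $1,402,000 × 0.57 = $799,140
Combined rate = 0.0019 + 0.00363 + 0.01119 + 0.004 = 0.02072
Old tax = $886,920 × 0.02072 = $18,376.9824
New tax = $799,140 × 0.02072 = $16,558.1808
Reduction = $18,376.9824 − $16,558.1808 = $1,818.8016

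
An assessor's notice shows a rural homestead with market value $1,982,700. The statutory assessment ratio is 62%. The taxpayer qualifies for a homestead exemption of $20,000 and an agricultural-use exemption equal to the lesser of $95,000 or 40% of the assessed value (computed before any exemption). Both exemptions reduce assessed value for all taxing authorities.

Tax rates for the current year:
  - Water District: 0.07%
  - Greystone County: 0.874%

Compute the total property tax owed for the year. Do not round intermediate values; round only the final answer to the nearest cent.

$10,518.75

Assessed value = $1,982,700 × 0.62 = $1,229,274
Agricultural-use exemption = min($95,000, 40% × $1,229,274) = min($95,000, $491,709.6) = $95,000 (dollar cap binds)
Taxable value = $1,229,274 − $20,000 − $95,000 = $1,114,274
Water District: $1,114,274 × 0.0007 = $779.9918
Greystone County: $1,114,274 × 0.00874 = $9,738.75476
Total = $10,518.74656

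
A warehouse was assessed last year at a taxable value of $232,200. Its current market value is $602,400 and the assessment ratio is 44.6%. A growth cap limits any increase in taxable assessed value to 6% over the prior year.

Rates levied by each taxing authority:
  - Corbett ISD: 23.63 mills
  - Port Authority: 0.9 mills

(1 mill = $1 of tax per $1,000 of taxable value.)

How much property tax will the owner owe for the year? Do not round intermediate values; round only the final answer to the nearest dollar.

Uncapped assessed value = $602,400 × 0.446 = $268,670.4
Cap limit = $232,200 × 1.06 = $246,132
Taxable assessed value = min($268,670.4, $246,132) = $246,132 (cap binds)
Corbett ISD: $246,132 × 0.02363 = $5,816.09916
Port Authority: $246,132 × 0.0009 = $221.5188
Total = $6,037.61796

$6,038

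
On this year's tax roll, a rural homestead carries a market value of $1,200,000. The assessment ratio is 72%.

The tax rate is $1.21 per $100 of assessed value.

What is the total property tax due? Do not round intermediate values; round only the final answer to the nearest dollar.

Assessed value = $1,200,000 × 0.72 = $864,000
Tax = $864,000 × 0.0121 = $10,454.4

$10,454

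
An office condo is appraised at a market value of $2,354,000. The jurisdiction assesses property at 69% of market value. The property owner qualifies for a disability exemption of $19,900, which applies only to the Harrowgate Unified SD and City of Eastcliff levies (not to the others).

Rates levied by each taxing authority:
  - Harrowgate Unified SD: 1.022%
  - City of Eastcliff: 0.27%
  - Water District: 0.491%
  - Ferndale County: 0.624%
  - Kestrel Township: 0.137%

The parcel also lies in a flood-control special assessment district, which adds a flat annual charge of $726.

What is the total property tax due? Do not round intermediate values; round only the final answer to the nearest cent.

$41,790.07

Assessed value = $2,354,000 × 0.69 = $1,624,260
Harrowgate Unified SD: ($1,624,260 − $19,900) × 0.01022 = $1,604,360 × 0.01022 = $16,396.5592
City of Eastcliff: ($1,624,260 − $19,900) × 0.0027 = $1,604,360 × 0.0027 = $4,331.772
Water District: $1,624,260 × 0.00491 = $7,975.1166
Ferndale County: $1,624,260 × 0.00624 = $10,135.3824
Kestrel Township: $1,624,260 × 0.00137 = $2,225.2362
Levies subtotal = $41,064.0664
Total = $41,064.0664 + $726 = $41,790.0664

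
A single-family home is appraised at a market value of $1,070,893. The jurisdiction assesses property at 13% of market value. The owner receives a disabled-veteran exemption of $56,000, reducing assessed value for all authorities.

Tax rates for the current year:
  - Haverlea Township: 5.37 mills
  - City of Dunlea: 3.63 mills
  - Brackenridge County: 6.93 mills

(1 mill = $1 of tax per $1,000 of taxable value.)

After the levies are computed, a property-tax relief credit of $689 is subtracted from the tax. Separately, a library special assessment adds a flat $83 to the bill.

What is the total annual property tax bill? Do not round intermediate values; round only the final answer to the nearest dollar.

$720

Assessed value = $1,070,893 × 0.13 = $139,216.09
Taxable value = $139,216.09 − $56,000 = $83,216.09
Haverlea Township: $83,216.09 × 0.00537 = $446.8704033
City of Dunlea: $83,216.09 × 0.00363 = $302.0744067
Brackenridge County: $83,216.09 × 0.00693 = $576.6875037
Levies subtotal = $1,325.6323137
After credit = $1,325.6323137 − $689 = $636.6323137
Total = $636.6323137 + $83 = $719.6323137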